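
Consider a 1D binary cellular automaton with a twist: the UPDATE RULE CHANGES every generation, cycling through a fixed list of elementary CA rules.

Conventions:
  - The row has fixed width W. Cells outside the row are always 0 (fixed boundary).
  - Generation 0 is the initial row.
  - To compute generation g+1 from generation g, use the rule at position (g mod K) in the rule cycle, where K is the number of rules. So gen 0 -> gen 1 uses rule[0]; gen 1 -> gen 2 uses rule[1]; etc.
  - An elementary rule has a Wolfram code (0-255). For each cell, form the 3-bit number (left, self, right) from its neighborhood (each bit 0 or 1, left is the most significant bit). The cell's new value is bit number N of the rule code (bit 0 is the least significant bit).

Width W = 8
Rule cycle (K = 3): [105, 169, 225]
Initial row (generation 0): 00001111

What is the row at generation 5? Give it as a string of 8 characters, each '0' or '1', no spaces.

Gen 0: 00001111
Gen 1 (rule 105): 11101001
Gen 2 (rule 169): 11010000
Gen 3 (rule 225): 01100111
Gen 4 (rule 105): 01100101
Gen 5 (rule 169): 01000010

Answer: 01000010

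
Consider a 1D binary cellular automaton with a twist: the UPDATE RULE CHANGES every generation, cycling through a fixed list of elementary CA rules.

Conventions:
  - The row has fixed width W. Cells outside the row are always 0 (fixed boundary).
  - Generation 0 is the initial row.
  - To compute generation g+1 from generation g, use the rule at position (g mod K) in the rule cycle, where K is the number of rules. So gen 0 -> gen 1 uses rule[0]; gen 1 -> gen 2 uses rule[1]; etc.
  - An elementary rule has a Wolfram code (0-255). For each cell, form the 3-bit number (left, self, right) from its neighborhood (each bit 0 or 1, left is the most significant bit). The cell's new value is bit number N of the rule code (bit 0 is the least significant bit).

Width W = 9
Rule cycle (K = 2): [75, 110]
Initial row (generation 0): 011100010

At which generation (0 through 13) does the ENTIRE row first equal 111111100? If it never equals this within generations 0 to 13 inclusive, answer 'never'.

Gen 0: 011100010
Gen 1 (rule 75): 110101100
Gen 2 (rule 110): 111111100
Gen 3 (rule 75): 100000101
Gen 4 (rule 110): 100001111
Gen 5 (rule 75): 001111001
Gen 6 (rule 110): 011001011
Gen 7 (rule 75): 111010011
Gen 8 (rule 110): 101110111
Gen 9 (rule 75): 001010101
Gen 10 (rule 110): 011111111
Gen 11 (rule 75): 110000001
Gen 12 (rule 110): 110000011
Gen 13 (rule 75): 110111111

Answer: 2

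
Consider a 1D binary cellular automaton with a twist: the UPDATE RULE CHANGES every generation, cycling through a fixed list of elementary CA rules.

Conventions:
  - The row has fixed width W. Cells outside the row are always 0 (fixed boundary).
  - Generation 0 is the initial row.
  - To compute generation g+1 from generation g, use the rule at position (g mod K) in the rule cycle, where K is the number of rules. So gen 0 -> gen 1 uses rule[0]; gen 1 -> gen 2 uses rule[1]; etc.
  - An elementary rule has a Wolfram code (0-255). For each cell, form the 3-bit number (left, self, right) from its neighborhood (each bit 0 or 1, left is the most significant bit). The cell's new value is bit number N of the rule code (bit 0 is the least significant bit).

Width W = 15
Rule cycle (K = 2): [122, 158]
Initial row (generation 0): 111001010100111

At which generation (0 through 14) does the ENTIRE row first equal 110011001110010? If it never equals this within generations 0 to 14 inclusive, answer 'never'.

Gen 0: 111001010100111
Gen 1 (rule 122): 101110101011101
Gen 2 (rule 158): 101100101011001
Gen 3 (rule 122): 011111010111110
Gen 4 (rule 158): 111110010111101
Gen 5 (rule 122): 100011101100110
Gen 6 (rule 158): 110111001011101
Gen 7 (rule 122): 111101110110110
Gen 8 (rule 158): 111001100100101
Gen 9 (rule 122): 101111111011010
Gen 10 (rule 158): 101111110010011
Gen 11 (rule 122): 011000011101111
Gen 12 (rule 158): 110100111001110
Gen 13 (rule 122): 111011101111011
Gen 14 (rule 158): 110011001110010

Answer: 14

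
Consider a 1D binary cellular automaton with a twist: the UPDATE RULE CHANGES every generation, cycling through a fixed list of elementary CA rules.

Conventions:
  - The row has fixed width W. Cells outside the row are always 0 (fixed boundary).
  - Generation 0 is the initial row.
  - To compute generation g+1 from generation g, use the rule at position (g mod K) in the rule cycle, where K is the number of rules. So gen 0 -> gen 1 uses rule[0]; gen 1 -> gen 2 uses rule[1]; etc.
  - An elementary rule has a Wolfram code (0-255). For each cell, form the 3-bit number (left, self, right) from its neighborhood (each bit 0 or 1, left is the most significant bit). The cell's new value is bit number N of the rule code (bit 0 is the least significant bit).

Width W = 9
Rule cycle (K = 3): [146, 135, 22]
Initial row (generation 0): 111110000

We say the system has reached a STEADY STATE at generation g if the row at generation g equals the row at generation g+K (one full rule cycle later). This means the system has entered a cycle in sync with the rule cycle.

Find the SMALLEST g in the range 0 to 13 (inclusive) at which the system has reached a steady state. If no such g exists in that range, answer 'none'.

Gen 0: 111110000
Gen 1 (rule 146): 011101000
Gen 2 (rule 135): 101001011
Gen 3 (rule 22): 101111000
Gen 4 (rule 146): 000110100
Gen 5 (rule 135): 111000101
Gen 6 (rule 22): 000101101
Gen 7 (rule 146): 001000000
Gen 8 (rule 135): 111011111
Gen 9 (rule 22): 000000000
Gen 10 (rule 146): 000000000
Gen 11 (rule 135): 111111111
Gen 12 (rule 22): 000000000
Gen 13 (rule 146): 000000000
Gen 14 (rule 135): 111111111
Gen 15 (rule 22): 000000000
Gen 16 (rule 146): 000000000

Answer: 9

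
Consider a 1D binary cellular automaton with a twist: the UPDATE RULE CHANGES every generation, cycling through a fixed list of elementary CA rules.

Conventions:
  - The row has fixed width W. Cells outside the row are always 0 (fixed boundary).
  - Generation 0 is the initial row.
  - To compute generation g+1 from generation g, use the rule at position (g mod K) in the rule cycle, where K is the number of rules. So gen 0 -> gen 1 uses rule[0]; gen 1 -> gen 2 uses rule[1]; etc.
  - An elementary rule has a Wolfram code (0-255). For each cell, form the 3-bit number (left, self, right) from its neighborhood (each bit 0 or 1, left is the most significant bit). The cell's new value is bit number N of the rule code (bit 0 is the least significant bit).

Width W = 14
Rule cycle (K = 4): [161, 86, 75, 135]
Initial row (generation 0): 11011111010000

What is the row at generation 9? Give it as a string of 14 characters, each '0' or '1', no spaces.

Answer: 11001001111111

Derivation:
Gen 0: 11011111010000
Gen 1 (rule 161): 00101110100111
Gen 2 (rule 86): 01100010111001
Gen 3 (rule 75): 11101100101010
Gen 4 (rule 135): 01000001101010
Gen 5 (rule 161): 00011100010100
Gen 6 (rule 86): 00100110110110
Gen 7 (rule 75): 11001110110110
Gen 8 (rule 135): 00010100000000
Gen 9 (rule 161): 11001001111111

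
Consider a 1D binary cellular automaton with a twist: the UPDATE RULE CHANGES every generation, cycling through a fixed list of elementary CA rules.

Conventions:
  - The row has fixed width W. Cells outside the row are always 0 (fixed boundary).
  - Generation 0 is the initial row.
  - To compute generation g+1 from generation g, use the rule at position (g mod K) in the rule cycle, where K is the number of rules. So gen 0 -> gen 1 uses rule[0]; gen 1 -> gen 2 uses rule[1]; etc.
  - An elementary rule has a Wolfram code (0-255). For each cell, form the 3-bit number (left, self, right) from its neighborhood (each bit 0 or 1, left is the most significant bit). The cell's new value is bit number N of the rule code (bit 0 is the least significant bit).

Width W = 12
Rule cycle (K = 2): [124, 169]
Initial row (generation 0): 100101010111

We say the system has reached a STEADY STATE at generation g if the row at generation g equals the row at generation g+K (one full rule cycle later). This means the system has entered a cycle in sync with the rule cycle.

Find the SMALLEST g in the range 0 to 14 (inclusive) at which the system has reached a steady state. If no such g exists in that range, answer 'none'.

Answer: 13

Derivation:
Gen 0: 100101010111
Gen 1 (rule 124): 110111111101
Gen 2 (rule 169): 101111111010
Gen 3 (rule 124): 111000001111
Gen 4 (rule 169): 110011101110
Gen 5 (rule 124): 111010111011
Gen 6 (rule 169): 110101110110
Gen 7 (rule 124): 111111011111
Gen 8 (rule 169): 111110111110
Gen 9 (rule 124): 100011100011
Gen 10 (rule 169): 001011001010
Gen 11 (rule 124): 001111101111
Gen 12 (rule 169): 101111011110
Gen 13 (rule 124): 111001110011
Gen 14 (rule 169): 110001100010
Gen 15 (rule 124): 111001110011
Gen 16 (rule 169): 110001100010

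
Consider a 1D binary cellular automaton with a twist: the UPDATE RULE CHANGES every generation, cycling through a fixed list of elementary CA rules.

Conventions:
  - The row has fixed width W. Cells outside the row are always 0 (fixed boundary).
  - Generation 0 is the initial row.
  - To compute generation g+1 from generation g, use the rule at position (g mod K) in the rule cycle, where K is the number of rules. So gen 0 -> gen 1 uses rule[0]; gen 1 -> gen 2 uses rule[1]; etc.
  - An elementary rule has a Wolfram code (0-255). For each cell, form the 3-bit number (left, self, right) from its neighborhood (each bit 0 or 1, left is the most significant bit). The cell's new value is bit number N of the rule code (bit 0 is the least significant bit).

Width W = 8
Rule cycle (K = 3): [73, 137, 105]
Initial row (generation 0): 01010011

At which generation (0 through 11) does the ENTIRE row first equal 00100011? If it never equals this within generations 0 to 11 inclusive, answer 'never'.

Answer: 6

Derivation:
Gen 0: 01010011
Gen 1 (rule 73): 00000011
Gen 2 (rule 137): 11111010
Gen 3 (rule 105): 10001100
Gen 4 (rule 73): 00101101
Gen 5 (rule 137): 10001000
Gen 6 (rule 105): 00100011
Gen 7 (rule 73): 10001011
Gen 8 (rule 137): 00100010
Gen 9 (rule 105): 10001000
Gen 10 (rule 73): 00100011
Gen 11 (rule 137): 10001010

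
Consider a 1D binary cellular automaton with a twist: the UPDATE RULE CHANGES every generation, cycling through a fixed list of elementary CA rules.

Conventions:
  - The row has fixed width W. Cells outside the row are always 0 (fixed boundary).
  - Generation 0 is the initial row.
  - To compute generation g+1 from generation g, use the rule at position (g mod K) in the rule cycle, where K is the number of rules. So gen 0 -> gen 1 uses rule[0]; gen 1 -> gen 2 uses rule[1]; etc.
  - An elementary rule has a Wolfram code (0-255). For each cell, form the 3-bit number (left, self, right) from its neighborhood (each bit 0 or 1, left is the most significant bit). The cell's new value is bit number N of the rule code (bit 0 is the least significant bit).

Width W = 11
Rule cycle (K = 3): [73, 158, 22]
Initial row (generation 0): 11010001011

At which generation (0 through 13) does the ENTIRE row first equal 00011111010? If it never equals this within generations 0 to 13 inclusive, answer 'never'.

Answer: 5

Derivation:
Gen 0: 11010001011
Gen 1 (rule 73): 11000100011
Gen 2 (rule 158): 10101110110
Gen 3 (rule 22): 10100000001
Gen 4 (rule 73): 00001111100
Gen 5 (rule 158): 00011111010
Gen 6 (rule 22): 00100000011
Gen 7 (rule 73): 10001111011
Gen 8 (rule 158): 11011110010
Gen 9 (rule 22): 00000001111
Gen 10 (rule 73): 11111101001
Gen 11 (rule 158): 11111001111
Gen 12 (rule 22): 00000110000
Gen 13 (rule 73): 11110110111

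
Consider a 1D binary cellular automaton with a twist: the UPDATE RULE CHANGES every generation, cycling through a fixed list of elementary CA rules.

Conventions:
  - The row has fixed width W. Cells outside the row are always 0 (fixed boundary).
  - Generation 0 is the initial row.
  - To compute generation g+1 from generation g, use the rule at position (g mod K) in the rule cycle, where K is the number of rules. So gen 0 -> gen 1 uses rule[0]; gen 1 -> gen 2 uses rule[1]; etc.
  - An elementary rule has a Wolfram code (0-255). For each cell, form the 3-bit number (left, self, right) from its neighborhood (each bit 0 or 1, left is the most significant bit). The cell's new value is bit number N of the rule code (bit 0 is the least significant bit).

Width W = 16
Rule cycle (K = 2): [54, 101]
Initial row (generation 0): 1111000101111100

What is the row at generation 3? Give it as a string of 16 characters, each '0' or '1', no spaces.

Gen 0: 1111000101111100
Gen 1 (rule 54): 0000101110000010
Gen 2 (rule 101): 1110110010111010
Gen 3 (rule 54): 0001001111000111

Answer: 0001001111000111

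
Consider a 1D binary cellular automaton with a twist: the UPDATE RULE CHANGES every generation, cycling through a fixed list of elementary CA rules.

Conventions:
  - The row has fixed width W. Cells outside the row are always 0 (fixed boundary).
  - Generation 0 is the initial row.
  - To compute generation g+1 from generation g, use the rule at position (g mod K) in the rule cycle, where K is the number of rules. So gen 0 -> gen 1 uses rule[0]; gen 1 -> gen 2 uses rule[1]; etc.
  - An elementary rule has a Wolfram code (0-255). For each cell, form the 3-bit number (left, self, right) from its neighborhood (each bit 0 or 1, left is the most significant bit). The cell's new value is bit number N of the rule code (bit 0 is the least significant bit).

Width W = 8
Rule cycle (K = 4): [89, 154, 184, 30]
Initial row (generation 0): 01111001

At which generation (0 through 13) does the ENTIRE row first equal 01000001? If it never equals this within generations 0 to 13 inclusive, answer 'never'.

Gen 0: 01111001
Gen 1 (rule 89): 01001100
Gen 2 (rule 154): 10111010
Gen 3 (rule 184): 01110101
Gen 4 (rule 30): 11000101
Gen 5 (rule 89): 11110000
Gen 6 (rule 154): 11101000
Gen 7 (rule 184): 11010100
Gen 8 (rule 30): 10010110
Gen 9 (rule 89): 01000111
Gen 10 (rule 154): 10101110
Gen 11 (rule 184): 01011101
Gen 12 (rule 30): 11010001
Gen 13 (rule 89): 11001100

Answer: never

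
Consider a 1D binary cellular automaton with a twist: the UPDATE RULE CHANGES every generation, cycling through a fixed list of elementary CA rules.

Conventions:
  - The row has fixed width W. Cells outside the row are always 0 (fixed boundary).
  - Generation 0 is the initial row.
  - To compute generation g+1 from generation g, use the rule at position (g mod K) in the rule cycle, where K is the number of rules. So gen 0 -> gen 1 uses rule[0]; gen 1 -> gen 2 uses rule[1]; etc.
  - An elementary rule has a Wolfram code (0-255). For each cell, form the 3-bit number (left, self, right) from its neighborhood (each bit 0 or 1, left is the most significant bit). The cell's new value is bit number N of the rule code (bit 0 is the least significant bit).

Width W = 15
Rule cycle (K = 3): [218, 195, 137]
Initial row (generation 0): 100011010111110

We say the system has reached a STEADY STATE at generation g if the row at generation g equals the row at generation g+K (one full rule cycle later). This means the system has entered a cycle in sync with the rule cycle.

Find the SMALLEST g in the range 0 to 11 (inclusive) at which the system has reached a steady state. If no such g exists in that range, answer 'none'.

Gen 0: 100011010111110
Gen 1 (rule 218): 010111000111111
Gen 2 (rule 195): 100011011011111
Gen 3 (rule 137): 001010010011110
Gen 4 (rule 218): 010001101111111
Gen 5 (rule 195): 100110100111111
Gen 6 (rule 137): 000100000111110
Gen 7 (rule 218): 001010001111111
Gen 8 (rule 195): 110000110111111
Gen 9 (rule 137): 100110100111110
Gen 10 (rule 218): 011110011111111
Gen 11 (rule 195): 101110101111111
Gen 12 (rule 137): 001100001111110
Gen 13 (rule 218): 011110011111111
Gen 14 (rule 195): 101110101111111

Answer: 10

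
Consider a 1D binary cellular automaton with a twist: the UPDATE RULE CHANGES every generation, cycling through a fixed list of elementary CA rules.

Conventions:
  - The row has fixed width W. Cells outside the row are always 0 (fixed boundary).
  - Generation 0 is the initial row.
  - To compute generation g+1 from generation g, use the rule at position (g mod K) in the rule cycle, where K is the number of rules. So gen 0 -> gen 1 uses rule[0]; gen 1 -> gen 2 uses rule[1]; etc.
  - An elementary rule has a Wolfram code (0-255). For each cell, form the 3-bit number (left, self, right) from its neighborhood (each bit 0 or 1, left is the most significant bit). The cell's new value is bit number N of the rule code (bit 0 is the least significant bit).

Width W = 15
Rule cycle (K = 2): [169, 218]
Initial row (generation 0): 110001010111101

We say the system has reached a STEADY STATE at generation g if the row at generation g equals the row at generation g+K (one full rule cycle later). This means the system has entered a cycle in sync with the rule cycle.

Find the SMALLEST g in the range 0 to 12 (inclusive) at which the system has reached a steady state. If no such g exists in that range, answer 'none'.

Gen 0: 110001010111101
Gen 1 (rule 169): 100100101111010
Gen 2 (rule 218): 011011001111001
Gen 3 (rule 169): 010110001110000
Gen 4 (rule 218): 100111011111000
Gen 5 (rule 169): 000110111110011
Gen 6 (rule 218): 001110111111111
Gen 7 (rule 169): 101101111111110
Gen 8 (rule 218): 001101111111111
Gen 9 (rule 169): 101011111111110
Gen 10 (rule 218): 000011111111111
Gen 11 (rule 169): 111011111111110
Gen 12 (rule 218): 111011111111111
Gen 13 (rule 169): 110111111111110
Gen 14 (rule 218): 110111111111111

Answer: none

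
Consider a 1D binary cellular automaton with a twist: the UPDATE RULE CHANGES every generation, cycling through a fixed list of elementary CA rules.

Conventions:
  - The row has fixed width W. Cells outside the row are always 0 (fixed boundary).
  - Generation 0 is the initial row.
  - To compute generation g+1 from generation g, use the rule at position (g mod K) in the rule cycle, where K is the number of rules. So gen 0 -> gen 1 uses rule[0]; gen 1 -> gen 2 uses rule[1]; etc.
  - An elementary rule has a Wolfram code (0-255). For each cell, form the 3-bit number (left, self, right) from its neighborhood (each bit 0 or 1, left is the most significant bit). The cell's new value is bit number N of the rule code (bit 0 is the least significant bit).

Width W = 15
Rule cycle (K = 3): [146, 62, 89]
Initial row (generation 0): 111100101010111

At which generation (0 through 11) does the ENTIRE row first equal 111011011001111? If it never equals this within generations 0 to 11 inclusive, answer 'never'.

Answer: 6

Derivation:
Gen 0: 111100101010111
Gen 1 (rule 146): 011011000000010
Gen 2 (rule 62): 110110100000111
Gen 3 (rule 89): 110110011110101
Gen 4 (rule 146): 000001101100000
Gen 5 (rule 62): 000011011010000
Gen 6 (rule 89): 111011011001111
Gen 7 (rule 146): 010000000110110
Gen 8 (rule 62): 111000001101101
Gen 9 (rule 89): 101111101101100
Gen 10 (rule 146): 000111000000010
Gen 11 (rule 62): 001100100000111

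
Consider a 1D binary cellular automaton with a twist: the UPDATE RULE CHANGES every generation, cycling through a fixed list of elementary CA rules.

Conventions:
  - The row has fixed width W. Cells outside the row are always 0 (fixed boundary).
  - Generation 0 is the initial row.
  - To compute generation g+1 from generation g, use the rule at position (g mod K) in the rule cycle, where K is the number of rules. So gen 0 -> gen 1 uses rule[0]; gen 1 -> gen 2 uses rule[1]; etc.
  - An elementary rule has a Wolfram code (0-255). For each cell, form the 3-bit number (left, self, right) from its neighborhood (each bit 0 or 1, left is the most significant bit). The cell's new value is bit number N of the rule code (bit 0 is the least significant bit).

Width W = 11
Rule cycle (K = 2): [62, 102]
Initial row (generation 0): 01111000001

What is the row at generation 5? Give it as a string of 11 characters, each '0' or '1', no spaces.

Gen 0: 01111000001
Gen 1 (rule 62): 11000100011
Gen 2 (rule 102): 01001100101
Gen 3 (rule 62): 11111011111
Gen 4 (rule 102): 00001100001
Gen 5 (rule 62): 00011010011

Answer: 00011010011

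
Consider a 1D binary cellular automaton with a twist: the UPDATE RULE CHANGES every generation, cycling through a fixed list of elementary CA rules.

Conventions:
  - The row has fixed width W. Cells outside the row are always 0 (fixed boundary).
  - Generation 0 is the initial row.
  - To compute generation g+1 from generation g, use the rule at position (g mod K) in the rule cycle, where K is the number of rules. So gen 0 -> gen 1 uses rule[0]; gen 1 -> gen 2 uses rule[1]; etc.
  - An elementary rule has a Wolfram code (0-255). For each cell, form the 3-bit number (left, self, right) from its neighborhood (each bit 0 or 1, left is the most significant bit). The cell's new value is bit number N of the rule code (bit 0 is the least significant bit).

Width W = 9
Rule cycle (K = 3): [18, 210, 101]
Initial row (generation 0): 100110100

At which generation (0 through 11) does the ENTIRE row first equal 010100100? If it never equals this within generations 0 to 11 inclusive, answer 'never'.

Gen 0: 100110100
Gen 1 (rule 18): 011000010
Gen 2 (rule 210): 101100101
Gen 3 (rule 101): 110100111
Gen 4 (rule 18): 000011000
Gen 5 (rule 210): 000101100
Gen 6 (rule 101): 110110101
Gen 7 (rule 18): 000000000
Gen 8 (rule 210): 000000000
Gen 9 (rule 101): 111111111
Gen 10 (rule 18): 000000000
Gen 11 (rule 210): 000000000

Answer: never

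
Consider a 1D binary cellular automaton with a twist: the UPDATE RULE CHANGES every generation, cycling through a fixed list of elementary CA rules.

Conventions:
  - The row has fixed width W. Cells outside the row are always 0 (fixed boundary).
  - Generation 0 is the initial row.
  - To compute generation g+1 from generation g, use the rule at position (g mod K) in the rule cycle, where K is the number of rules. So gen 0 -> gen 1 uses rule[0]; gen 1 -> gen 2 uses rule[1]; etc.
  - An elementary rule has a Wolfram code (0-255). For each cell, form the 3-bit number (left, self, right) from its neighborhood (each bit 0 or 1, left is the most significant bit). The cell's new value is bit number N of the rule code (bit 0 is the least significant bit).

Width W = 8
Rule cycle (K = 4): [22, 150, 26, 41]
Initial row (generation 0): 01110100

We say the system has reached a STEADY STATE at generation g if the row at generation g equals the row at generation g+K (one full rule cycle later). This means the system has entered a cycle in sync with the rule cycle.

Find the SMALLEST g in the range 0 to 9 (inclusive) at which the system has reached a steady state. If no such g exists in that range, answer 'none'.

Answer: none

Derivation:
Gen 0: 01110100
Gen 1 (rule 22): 10000110
Gen 2 (rule 150): 11001001
Gen 3 (rule 26): 10110110
Gen 4 (rule 41): 01101100
Gen 5 (rule 22): 10000010
Gen 6 (rule 150): 11000111
Gen 7 (rule 26): 10101100
Gen 8 (rule 41): 01011001
Gen 9 (rule 22): 11000111
Gen 10 (rule 150): 00101010
Gen 11 (rule 26): 01000001
Gen 12 (rule 41): 00011100
Gen 13 (rule 22): 00100010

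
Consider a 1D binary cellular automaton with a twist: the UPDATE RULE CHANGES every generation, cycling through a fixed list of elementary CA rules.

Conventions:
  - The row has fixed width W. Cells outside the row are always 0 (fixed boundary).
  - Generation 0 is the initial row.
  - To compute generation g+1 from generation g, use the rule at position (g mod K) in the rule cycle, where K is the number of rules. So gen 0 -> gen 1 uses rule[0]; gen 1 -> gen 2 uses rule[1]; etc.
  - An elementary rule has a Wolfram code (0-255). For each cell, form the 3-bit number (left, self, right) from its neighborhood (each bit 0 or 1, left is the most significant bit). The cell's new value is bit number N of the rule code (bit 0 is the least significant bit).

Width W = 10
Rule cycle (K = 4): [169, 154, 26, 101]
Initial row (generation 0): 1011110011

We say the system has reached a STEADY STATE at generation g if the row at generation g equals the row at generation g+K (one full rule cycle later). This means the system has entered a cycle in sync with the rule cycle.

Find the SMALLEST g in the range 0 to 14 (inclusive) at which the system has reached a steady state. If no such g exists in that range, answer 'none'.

Answer: 3

Derivation:
Gen 0: 1011110011
Gen 1 (rule 169): 0111100010
Gen 2 (rule 154): 1111010101
Gen 3 (rule 26): 1000000000
Gen 4 (rule 101): 1011111111
Gen 5 (rule 169): 0111111110
Gen 6 (rule 154): 1111111101
Gen 7 (rule 26): 1000000000
Gen 8 (rule 101): 1011111111
Gen 9 (rule 169): 0111111110
Gen 10 (rule 154): 1111111101
Gen 11 (rule 26): 1000000000
Gen 12 (rule 101): 1011111111
Gen 13 (rule 169): 0111111110
Gen 14 (rule 154): 1111111101
Gen 15 (rule 26): 1000000000
Gen 16 (rule 101): 1011111111
Gen 17 (rule 169): 0111111110
Gen 18 (rule 154): 1111111101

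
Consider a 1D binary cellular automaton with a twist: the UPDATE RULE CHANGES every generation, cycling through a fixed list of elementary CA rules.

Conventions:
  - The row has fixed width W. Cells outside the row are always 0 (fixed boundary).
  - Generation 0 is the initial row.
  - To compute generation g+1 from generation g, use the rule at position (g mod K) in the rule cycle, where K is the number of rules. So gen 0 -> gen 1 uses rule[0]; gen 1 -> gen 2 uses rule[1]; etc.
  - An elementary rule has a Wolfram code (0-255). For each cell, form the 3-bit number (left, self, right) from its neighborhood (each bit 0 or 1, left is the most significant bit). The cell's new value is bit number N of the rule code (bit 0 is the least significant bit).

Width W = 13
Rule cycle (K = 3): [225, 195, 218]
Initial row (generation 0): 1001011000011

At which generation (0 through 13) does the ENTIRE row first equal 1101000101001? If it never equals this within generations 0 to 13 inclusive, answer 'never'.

Gen 0: 1001011000011
Gen 1 (rule 225): 0000101011001
Gen 2 (rule 195): 1111000001010
Gen 3 (rule 218): 1111100010001
Gen 4 (rule 225): 0111101000100
Gen 5 (rule 195): 1011100011001
Gen 6 (rule 218): 0011110111110
Gen 7 (rule 225): 1001111011110
Gen 8 (rule 195): 0010111001110
Gen 9 (rule 218): 0100111111111
Gen 10 (rule 225): 0000011111111
Gen 11 (rule 195): 1111101111111
Gen 12 (rule 218): 1111101111111
Gen 13 (rule 225): 0111110111111

Answer: never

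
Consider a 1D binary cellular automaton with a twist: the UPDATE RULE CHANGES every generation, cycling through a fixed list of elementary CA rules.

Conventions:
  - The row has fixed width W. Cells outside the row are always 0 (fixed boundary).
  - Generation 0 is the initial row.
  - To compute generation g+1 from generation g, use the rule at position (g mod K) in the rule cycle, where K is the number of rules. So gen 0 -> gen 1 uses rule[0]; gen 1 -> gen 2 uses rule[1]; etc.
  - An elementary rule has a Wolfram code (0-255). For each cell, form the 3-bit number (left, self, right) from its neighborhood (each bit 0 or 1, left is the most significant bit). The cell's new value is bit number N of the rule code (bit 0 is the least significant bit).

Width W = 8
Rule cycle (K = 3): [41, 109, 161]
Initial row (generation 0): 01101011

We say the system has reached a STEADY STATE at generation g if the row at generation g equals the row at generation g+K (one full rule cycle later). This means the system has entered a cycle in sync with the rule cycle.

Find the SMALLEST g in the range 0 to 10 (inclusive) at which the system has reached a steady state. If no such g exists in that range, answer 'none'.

Answer: none

Derivation:
Gen 0: 01101011
Gen 1 (rule 41): 01010110
Gen 2 (rule 109): 01111110
Gen 3 (rule 161): 00111100
Gen 4 (rule 41): 10100001
Gen 5 (rule 109): 11101101
Gen 6 (rule 161): 01010010
Gen 7 (rule 41): 00100000
Gen 8 (rule 109): 10101111
Gen 9 (rule 161): 01010110
Gen 10 (rule 41): 00101100
Gen 11 (rule 109): 10111101
Gen 12 (rule 161): 01011010
Gen 13 (rule 41): 00110100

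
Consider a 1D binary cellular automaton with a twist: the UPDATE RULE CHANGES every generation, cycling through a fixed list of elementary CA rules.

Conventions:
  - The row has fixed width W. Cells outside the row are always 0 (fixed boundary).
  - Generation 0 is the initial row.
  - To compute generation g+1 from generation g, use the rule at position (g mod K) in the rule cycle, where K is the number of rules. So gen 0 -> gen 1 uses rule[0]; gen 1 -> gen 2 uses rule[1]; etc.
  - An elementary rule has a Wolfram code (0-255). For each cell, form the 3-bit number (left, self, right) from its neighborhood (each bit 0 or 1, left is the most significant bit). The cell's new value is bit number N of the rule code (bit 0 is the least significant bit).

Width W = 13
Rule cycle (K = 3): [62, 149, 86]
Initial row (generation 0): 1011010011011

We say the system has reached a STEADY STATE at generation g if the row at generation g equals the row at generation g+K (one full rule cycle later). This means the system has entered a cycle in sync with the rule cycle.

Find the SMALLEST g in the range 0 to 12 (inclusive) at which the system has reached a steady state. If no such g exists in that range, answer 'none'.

Gen 0: 1011010011011
Gen 1 (rule 62): 1110111110110
Gen 2 (rule 149): 0100011100001
Gen 3 (rule 86): 1110100110011
Gen 4 (rule 62): 1001111101110
Gen 5 (rule 149): 1100111000101
Gen 6 (rule 86): 0111001101101
Gen 7 (rule 62): 1100111011011
Gen 8 (rule 149): 0010010000000
Gen 9 (rule 86): 0111111000000
Gen 10 (rule 62): 1100000100000
Gen 11 (rule 149): 0011110111111
Gen 12 (rule 86): 0100010000001
Gen 13 (rule 62): 1110111000011
Gen 14 (rule 149): 0100010111000
Gen 15 (rule 86): 1110110001100

Answer: none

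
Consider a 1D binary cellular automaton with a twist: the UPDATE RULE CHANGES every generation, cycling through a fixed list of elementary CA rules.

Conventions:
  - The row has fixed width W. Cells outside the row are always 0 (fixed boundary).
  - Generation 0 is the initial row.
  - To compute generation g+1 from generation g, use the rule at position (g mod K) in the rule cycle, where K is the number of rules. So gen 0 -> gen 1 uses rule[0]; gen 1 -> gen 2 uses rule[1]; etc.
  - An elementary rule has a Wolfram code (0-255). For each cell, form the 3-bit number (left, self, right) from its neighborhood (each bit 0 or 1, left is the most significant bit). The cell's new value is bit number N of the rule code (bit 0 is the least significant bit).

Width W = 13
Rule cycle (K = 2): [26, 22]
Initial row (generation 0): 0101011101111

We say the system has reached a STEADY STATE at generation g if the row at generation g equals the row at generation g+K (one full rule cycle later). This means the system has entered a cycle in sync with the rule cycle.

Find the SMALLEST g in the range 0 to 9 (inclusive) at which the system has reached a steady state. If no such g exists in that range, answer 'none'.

Gen 0: 0101011101111
Gen 1 (rule 26): 1000010001000
Gen 2 (rule 22): 1100111011100
Gen 3 (rule 26): 1011100010010
Gen 4 (rule 22): 1000010111111
Gen 5 (rule 26): 0100100100000
Gen 6 (rule 22): 1111111110000
Gen 7 (rule 26): 1000000001000
Gen 8 (rule 22): 1100000011100
Gen 9 (rule 26): 1010000110010
Gen 10 (rule 22): 1011001001111
Gen 11 (rule 26): 0010110111000

Answer: none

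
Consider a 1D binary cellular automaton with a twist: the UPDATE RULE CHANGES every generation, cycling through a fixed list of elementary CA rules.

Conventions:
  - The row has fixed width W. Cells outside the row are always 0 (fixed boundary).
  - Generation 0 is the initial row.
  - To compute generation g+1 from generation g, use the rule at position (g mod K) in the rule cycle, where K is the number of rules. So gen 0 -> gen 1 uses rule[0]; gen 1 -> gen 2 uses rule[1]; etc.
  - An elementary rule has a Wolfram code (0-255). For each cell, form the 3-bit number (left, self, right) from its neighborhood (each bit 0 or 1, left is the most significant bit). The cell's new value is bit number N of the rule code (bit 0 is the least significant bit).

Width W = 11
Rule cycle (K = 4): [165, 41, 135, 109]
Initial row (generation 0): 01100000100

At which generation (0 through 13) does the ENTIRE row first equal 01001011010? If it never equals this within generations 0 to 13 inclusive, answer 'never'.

Answer: 3

Derivation:
Gen 0: 01100000100
Gen 1 (rule 165): 00001110101
Gen 2 (rule 41): 11101001010
Gen 3 (rule 135): 01001011010
Gen 4 (rule 109): 01001111110
Gen 5 (rule 165): 01000111100
Gen 6 (rule 41): 00010100001
Gen 7 (rule 135): 11110101111
Gen 8 (rule 109): 10011111001
Gen 9 (rule 165): 10001110001
Gen 10 (rule 41): 00101000100
Gen 11 (rule 135): 11101011101
Gen 12 (rule 109): 10111110111
Gen 13 (rule 165): 11011101010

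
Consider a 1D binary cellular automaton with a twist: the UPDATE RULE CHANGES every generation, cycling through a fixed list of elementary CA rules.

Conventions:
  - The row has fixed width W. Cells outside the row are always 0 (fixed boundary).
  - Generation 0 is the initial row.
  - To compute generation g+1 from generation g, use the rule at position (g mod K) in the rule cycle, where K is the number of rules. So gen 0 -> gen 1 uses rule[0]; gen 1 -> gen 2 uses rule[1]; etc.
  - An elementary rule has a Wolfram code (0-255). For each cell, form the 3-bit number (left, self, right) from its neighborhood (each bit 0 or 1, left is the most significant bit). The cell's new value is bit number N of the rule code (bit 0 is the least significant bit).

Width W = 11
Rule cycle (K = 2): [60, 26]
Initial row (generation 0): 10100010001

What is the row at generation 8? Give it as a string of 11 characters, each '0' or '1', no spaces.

Gen 0: 10100010001
Gen 1 (rule 60): 11110011001
Gen 2 (rule 26): 10001110110
Gen 3 (rule 60): 11001001101
Gen 4 (rule 26): 10110111000
Gen 5 (rule 60): 11101100100
Gen 6 (rule 26): 10001011010
Gen 7 (rule 60): 11001110111
Gen 8 (rule 26): 10111000100

Answer: 10111000100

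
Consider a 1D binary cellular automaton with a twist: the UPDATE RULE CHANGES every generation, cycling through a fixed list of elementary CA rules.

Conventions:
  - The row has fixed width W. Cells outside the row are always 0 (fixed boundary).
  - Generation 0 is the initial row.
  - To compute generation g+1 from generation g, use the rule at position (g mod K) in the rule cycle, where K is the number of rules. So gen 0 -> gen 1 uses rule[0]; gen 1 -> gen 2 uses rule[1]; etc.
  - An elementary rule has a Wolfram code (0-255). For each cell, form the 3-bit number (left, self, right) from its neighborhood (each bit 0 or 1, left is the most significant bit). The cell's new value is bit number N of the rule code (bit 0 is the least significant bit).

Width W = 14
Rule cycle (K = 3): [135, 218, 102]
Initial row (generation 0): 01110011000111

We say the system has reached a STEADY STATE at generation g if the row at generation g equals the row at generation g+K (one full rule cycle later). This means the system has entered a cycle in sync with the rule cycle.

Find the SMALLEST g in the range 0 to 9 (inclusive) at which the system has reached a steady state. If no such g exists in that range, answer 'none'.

Answer: 5

Derivation:
Gen 0: 01110011000111
Gen 1 (rule 135): 10100100011010
Gen 2 (rule 218): 00011010111001
Gen 3 (rule 102): 00101111001011
Gen 4 (rule 135): 11100110011000
Gen 5 (rule 218): 11111111111100
Gen 6 (rule 102): 00000000000100
Gen 7 (rule 135): 11111111111101
Gen 8 (rule 218): 11111111111100
Gen 9 (rule 102): 00000000000100
Gen 10 (rule 135): 11111111111101
Gen 11 (rule 218): 11111111111100
Gen 12 (rule 102): 00000000000100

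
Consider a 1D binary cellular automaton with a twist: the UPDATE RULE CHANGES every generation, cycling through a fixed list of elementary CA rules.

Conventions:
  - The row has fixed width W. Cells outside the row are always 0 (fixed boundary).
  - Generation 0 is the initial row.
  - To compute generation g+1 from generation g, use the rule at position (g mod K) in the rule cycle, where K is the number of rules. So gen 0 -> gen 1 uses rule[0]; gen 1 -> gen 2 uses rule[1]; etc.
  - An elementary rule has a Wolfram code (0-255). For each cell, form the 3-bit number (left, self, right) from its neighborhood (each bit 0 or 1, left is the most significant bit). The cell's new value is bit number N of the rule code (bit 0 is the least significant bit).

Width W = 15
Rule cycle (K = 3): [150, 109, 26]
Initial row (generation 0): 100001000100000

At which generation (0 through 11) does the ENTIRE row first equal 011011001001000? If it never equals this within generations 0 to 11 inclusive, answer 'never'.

Answer: never

Derivation:
Gen 0: 100001000100000
Gen 1 (rule 150): 110011101110000
Gen 2 (rule 109): 110010111010111
Gen 3 (rule 26): 101100100000100
Gen 4 (rule 150): 100011110001110
Gen 5 (rule 109): 101010010101010
Gen 6 (rule 26): 000001100000001
Gen 7 (rule 150): 000010010000011
Gen 8 (rule 109): 111010010111011
Gen 9 (rule 26): 100001100100010
Gen 10 (rule 150): 110010011110111
Gen 11 (rule 109): 110010010011101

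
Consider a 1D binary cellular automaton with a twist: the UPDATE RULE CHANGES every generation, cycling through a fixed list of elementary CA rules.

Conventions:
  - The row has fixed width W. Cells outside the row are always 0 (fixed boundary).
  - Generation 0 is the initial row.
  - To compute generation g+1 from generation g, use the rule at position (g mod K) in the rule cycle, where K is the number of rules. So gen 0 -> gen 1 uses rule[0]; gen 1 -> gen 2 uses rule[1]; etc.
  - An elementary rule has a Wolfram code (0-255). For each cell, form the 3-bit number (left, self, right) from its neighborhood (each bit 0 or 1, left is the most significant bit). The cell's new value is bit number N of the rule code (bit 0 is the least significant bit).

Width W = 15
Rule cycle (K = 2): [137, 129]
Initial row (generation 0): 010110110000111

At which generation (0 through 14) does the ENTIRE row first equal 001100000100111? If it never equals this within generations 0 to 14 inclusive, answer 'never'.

Gen 0: 010110110000111
Gen 1 (rule 137): 000100100110110
Gen 2 (rule 129): 110000000000000
Gen 3 (rule 137): 100111111111111
Gen 4 (rule 129): 000011111111110
Gen 5 (rule 137): 111011111111100
Gen 6 (rule 129): 010001111111001
Gen 7 (rule 137): 000101111110000
Gen 8 (rule 129): 110000111100111
Gen 9 (rule 137): 100110111000110
Gen 10 (rule 129): 000000010010000
Gen 11 (rule 137): 111111000000111
Gen 12 (rule 129): 011110011110010
Gen 13 (rule 137): 011100011100000
Gen 14 (rule 129): 001001001001111

Answer: never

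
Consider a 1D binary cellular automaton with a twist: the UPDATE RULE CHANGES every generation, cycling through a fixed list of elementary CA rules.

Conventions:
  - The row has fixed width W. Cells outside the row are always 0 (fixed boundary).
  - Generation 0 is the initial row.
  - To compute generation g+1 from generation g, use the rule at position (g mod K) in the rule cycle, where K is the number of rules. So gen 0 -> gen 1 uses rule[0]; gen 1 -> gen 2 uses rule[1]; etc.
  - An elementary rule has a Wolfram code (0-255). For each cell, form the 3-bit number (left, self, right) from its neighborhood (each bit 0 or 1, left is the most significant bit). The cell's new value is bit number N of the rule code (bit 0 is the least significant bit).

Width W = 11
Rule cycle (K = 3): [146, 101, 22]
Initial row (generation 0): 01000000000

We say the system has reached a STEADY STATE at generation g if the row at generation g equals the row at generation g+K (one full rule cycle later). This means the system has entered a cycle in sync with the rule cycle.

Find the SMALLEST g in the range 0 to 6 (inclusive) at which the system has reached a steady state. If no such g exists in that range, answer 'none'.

Gen 0: 01000000000
Gen 1 (rule 146): 10100000000
Gen 2 (rule 101): 11101111111
Gen 3 (rule 22): 00000000000
Gen 4 (rule 146): 00000000000
Gen 5 (rule 101): 11111111111
Gen 6 (rule 22): 00000000000
Gen 7 (rule 146): 00000000000
Gen 8 (rule 101): 11111111111
Gen 9 (rule 22): 00000000000

Answer: 3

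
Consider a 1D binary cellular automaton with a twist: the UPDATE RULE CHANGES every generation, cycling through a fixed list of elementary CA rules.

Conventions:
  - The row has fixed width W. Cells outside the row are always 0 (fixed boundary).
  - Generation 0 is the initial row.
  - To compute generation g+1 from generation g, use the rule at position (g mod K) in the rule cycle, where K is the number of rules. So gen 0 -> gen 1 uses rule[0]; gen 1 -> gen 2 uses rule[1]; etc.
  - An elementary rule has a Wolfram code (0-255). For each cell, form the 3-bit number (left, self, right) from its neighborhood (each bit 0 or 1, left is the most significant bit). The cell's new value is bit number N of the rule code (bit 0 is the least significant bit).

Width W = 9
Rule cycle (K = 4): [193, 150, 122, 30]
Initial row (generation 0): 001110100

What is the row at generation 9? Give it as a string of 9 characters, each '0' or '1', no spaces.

Gen 0: 001110100
Gen 1 (rule 193): 100110001
Gen 2 (rule 150): 111001011
Gen 3 (rule 122): 101110111
Gen 4 (rule 30): 101000100
Gen 5 (rule 193): 000010001
Gen 6 (rule 150): 000111011
Gen 7 (rule 122): 001101111
Gen 8 (rule 30): 011001000
Gen 9 (rule 193): 001000011

Answer: 001000011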